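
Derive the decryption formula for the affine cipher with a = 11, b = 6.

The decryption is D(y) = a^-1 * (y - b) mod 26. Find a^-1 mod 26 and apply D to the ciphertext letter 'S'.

Step 1: Find a^-1, the modular inverse of 11 mod 26.
Step 2: We need 11 * a^-1 = 1 (mod 26).
Step 3: 11 * 19 = 209 = 8 * 26 + 1, so a^-1 = 19.
Step 4: D(y) = 19(y - 6) mod 26.
Step 5: Apply to 'S' (y = 18): D(18) = 19 * (18 - 6) mod 26 = 19 * 12 mod 26 = 20 -> 'U'.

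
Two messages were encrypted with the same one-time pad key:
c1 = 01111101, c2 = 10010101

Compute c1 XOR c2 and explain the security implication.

Step 1: c1 XOR c2 = (m1 XOR k) XOR (m2 XOR k).
Step 2: By XOR associativity/commutativity: = m1 XOR m2 XOR k XOR k = m1 XOR m2.
Step 3: 01111101 XOR 10010101 = 11101000 = 232.
Step 4: The key cancels out! An attacker learns m1 XOR m2 = 232, revealing the relationship between plaintexts.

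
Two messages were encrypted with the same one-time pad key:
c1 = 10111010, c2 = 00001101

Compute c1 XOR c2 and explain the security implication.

Step 1: c1 XOR c2 = (m1 XOR k) XOR (m2 XOR k).
Step 2: By XOR associativity/commutativity: = m1 XOR m2 XOR k XOR k = m1 XOR m2.
Step 3: 10111010 XOR 00001101 = 10110111 = 183.
Step 4: The key cancels out! An attacker learns m1 XOR m2 = 183, revealing the relationship between plaintexts.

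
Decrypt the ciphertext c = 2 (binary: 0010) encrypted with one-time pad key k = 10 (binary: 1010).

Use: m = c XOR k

Step 1: XOR ciphertext with key:
  Ciphertext: 0010
  Key:        1010
  XOR:        1000
Step 2: Plaintext = 1000 = 8 in decimal.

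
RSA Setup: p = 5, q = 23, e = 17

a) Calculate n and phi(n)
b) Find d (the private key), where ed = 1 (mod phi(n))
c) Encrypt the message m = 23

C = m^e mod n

Step 1: n = 5 * 23 = 115.
Step 2: phi(n) = (5-1)(23-1) = 4 * 22 = 88.
Step 3: Find d = 17^(-1) mod 88 = 57.
  Verify: 17 * 57 = 969 = 1 (mod 88).
Step 4: C = 23^17 mod 115 = 23.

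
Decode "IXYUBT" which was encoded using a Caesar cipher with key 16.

Step 1: Reverse the shift by subtracting 16 from each letter position.
  I (position 8) -> position (8-16) mod 26 = 18 -> S
  X (position 23) -> position (23-16) mod 26 = 7 -> H
  Y (position 24) -> position (24-16) mod 26 = 8 -> I
  U (position 20) -> position (20-16) mod 26 = 4 -> E
  B (position 1) -> position (1-16) mod 26 = 11 -> L
  T (position 19) -> position (19-16) mod 26 = 3 -> D
Decrypted message: SHIELD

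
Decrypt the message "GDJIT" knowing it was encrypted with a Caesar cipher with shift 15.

Step 1: Reverse the shift by subtracting 15 from each letter position.
  G (position 6) -> position (6-15) mod 26 = 17 -> R
  D (position 3) -> position (3-15) mod 26 = 14 -> O
  J (position 9) -> position (9-15) mod 26 = 20 -> U
  I (position 8) -> position (8-15) mod 26 = 19 -> T
  T (position 19) -> position (19-15) mod 26 = 4 -> E
Decrypted message: ROUTE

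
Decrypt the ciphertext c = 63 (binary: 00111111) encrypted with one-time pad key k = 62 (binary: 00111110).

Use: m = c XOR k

Step 1: XOR ciphertext with key:
  Ciphertext: 00111111
  Key:        00111110
  XOR:        00000001
Step 2: Plaintext = 00000001 = 1 in decimal.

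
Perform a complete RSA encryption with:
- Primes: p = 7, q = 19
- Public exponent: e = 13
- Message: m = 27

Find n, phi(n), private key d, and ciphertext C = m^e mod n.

Step 1: n = 7 * 19 = 133.
Step 2: phi(n) = (7-1)(19-1) = 6 * 18 = 108.
Step 3: Find d = 13^(-1) mod 108 = 25.
  Verify: 13 * 25 = 325 = 1 (mod 108).
Step 4: C = 27^13 mod 133 = 27.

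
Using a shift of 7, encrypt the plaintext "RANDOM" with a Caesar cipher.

Step 1: For each letter, shift forward by 7 positions (mod 26).
  R (position 17) -> position (17+7) mod 26 = 24 -> Y
  A (position 0) -> position (0+7) mod 26 = 7 -> H
  N (position 13) -> position (13+7) mod 26 = 20 -> U
  D (position 3) -> position (3+7) mod 26 = 10 -> K
  O (position 14) -> position (14+7) mod 26 = 21 -> V
  M (position 12) -> position (12+7) mod 26 = 19 -> T
Result: YHUKVT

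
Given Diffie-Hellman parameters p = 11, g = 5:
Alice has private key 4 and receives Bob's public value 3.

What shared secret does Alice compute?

Step 1: s = B^a mod p = 3^4 mod 11.
  3^1 mod 11 = 3
  3^2 mod 11 = (3 * 3) mod 11 = 9
  3^3 mod 11 = (9 * 3) mod 11 = 5
  3^4 mod 11 = (5 * 3) mod 11 = 4
Result: shared secret = 4.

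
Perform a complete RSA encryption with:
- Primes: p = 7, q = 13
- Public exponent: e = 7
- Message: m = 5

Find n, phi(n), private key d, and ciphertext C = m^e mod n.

Step 1: n = 7 * 13 = 91.
Step 2: phi(n) = (7-1)(13-1) = 6 * 12 = 72.
Step 3: Find d = 7^(-1) mod 72 = 31.
  Verify: 7 * 31 = 217 = 1 (mod 72).
Step 4: C = 5^7 mod 91 = 47.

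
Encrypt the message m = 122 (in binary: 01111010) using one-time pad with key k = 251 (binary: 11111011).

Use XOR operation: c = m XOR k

Step 1: Write out the XOR operation bit by bit:
  Message: 01111010
  Key:     11111011
  XOR:     10000001
Step 2: Convert to decimal: 10000001 = 129.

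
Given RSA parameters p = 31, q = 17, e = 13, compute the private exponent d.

Step 1: n = 31 * 17 = 527.
Step 2: phi(n) = 30 * 16 = 480.
Step 3: Find d such that 13 * d = 1 (mod 480).
Step 4: d = 13^(-1) mod 480 = 37.
Verification: 13 * 37 = 481 = 1 * 480 + 1.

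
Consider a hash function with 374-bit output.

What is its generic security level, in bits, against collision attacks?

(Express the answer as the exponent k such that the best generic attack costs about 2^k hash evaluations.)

Step 1: The hash has a 374-bit output.
Step 2: Collision resistance means it should be infeasible to find any x != y with h(x) = h(y).
By the birthday bound, a generic collision search succeeds after about sqrt(2^374) = 2^(374/2) = 2^187 evaluations.
Step 3: Security level = 187 bits.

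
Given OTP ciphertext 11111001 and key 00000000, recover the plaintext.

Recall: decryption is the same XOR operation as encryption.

Step 1: XOR ciphertext with key:
  Ciphertext: 11111001
  Key:        00000000
  XOR:        11111001
Step 2: Plaintext = 11111001 = 249 in decimal.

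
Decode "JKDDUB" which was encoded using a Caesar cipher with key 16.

Step 1: Reverse the shift by subtracting 16 from each letter position.
  J (position 9) -> position (9-16) mod 26 = 19 -> T
  K (position 10) -> position (10-16) mod 26 = 20 -> U
  D (position 3) -> position (3-16) mod 26 = 13 -> N
  D (position 3) -> position (3-16) mod 26 = 13 -> N
  U (position 20) -> position (20-16) mod 26 = 4 -> E
  B (position 1) -> position (1-16) mod 26 = 11 -> L
Decrypted message: TUNNEL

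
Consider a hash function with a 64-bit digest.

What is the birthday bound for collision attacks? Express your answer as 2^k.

Step 1: The birthday paradox gives collision probability ~50% after sqrt(2^n) = 2^(n/2) hashes.
Step 2: For 64-bit output: 2^(64/2) = 2^32.
Step 3: Approximately 2^32 hash computations needed.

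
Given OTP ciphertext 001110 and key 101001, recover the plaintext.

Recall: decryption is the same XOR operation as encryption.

Step 1: XOR ciphertext with key:
  Ciphertext: 001110
  Key:        101001
  XOR:        100111
Step 2: Plaintext = 100111 = 39 in decimal.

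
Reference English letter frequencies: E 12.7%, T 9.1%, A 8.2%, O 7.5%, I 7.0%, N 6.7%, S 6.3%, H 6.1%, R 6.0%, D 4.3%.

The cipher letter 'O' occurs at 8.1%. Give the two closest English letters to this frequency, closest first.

Step 1: Observed frequency of 'O' is 8.1%.
Step 2: Compute distances to each reference frequency and sort:
  A (8.2%): difference = 0.1% <-- BEST
  O (7.5%): difference = 0.6% <-- RUNNER-UP
  T (9.1%): difference = 1.0%
  I (7.0%): difference = 1.1%
  N (6.7%): difference = 1.4%
Step 3: Most likely is 'A' (8.2%, diff 0.1%); second most likely is 'O' (7.5%, diff 0.6%).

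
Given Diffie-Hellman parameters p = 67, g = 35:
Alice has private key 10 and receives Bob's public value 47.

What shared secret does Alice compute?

Step 1: s = B^a mod p = 47^10 mod 67.
  47^1 mod 67 = 47
  47^2 mod 67 = (47 * 47) mod 67 = 65
  47^3 mod 67 = (65 * 47) mod 67 = 40
  47^4 mod 67 = (40 * 47) mod 67 = 4
  47^5 mod 67 = (4 * 47) mod 67 = 54
  47^6 mod 67 = (54 * 47) mod 67 = 59
  47^7 mod 67 = (59 * 47) mod 67 = 26
  47^8 mod 67 = (26 * 47) mod 67 = 16
  47^9 mod 67 = (16 * 47) mod 67 = 15
  47^10 mod 67 = (15 * 47) mod 67 = 35
Result: shared secret = 35.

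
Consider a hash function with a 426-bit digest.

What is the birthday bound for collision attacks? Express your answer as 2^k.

Step 1: The birthday paradox gives collision probability ~50% after sqrt(2^n) = 2^(n/2) hashes.
Step 2: For 426-bit output: 2^(426/2) = 2^213.
Step 3: Approximately 2^213 hash computations needed.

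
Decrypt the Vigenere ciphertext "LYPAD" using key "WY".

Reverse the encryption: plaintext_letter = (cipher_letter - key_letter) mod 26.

Step 1: Extend key: WYWYW
Step 2: Decrypt each letter (c - k) mod 26:
  L(11) - W(22) = (11-22) mod 26 = 15 = P
  Y(24) - Y(24) = (24-24) mod 26 = 0 = A
  P(15) - W(22) = (15-22) mod 26 = 19 = T
  A(0) - Y(24) = (0-24) mod 26 = 2 = C
  D(3) - W(22) = (3-22) mod 26 = 7 = H
Plaintext: PATCH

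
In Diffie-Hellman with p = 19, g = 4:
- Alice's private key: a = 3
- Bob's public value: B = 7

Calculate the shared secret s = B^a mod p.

Step 1: s = B^a mod p = 7^3 mod 19.
  7^1 mod 19 = 7
  7^2 mod 19 = (7 * 7) mod 19 = 11
  7^3 mod 19 = (11 * 7) mod 19 = 1
Result: shared secret = 1.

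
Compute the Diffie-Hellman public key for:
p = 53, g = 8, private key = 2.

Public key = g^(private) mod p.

Step 1: A = g^a mod p = 8^2 mod 53.
  8^1 mod 53 = 8
  8^2 mod 53 = (8 * 8) mod 53 = 11
Result: A = 11.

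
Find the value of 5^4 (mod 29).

Step 1: Compute 5^4 mod 29 step by step, reducing modulo 29 at each step.
  5^1 mod 29 = 5
  5^2 mod 29 = (5 * 5) mod 29 = 25
  5^3 mod 29 = (25 * 5) mod 29 = 9
  5^4 mod 29 = (9 * 5) mod 29 = 16
Step 2: Result = 16.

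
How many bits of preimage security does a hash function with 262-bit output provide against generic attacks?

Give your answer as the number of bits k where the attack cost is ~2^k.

Step 1: The hash has a 262-bit output.
Step 2: Preimage resistance means: given a digest h(x), it should be infeasible to find any input that hashes to it.
With a 262-bit output there are 2^262 possible digests, so a generic brute-force preimage search costs about 2^262 evaluations.
Step 3: Security level = 262 bits.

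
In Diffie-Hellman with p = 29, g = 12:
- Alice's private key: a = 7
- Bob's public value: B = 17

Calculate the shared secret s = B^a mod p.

Step 1: s = B^a mod p = 17^7 mod 29.
  17^1 mod 29 = 17
  17^2 mod 29 = (17 * 17) mod 29 = 28
  17^3 mod 29 = (28 * 17) mod 29 = 12
  17^4 mod 29 = (12 * 17) mod 29 = 1
  17^5 mod 29 = (1 * 17) mod 29 = 17
  17^6 mod 29 = (17 * 17) mod 29 = 28
  17^7 mod 29 = (28 * 17) mod 29 = 12
Result: shared secret = 12.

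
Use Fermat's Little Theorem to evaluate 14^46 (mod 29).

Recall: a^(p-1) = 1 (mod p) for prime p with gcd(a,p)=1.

Step 1: Since 29 is prime, by Fermat's Little Theorem: 14^28 = 1 (mod 29).
Step 2: Reduce exponent: 46 mod 28 = 18.
Step 3: So 14^46 = 14^18 (mod 29).
Step 4: 14^18 mod 29 = 9.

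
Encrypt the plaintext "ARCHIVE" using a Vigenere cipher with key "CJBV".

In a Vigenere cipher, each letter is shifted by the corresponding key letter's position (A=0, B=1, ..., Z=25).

Step 1: Repeat key to match plaintext length:
  Plaintext: ARCHIVE
  Key:       CJBVCJB
Step 2: Encrypt each letter:
  A(0) + C(2) = (0+2) mod 26 = 2 = C
  R(17) + J(9) = (17+9) mod 26 = 0 = A
  C(2) + B(1) = (2+1) mod 26 = 3 = D
  H(7) + V(21) = (7+21) mod 26 = 2 = C
  I(8) + C(2) = (8+2) mod 26 = 10 = K
  V(21) + J(9) = (21+9) mod 26 = 4 = E
  E(4) + B(1) = (4+1) mod 26 = 5 = F
Ciphertext: CADCKEF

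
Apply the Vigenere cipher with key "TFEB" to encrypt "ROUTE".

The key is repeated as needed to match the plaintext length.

Step 1: Repeat key to match plaintext length:
  Plaintext: ROUTE
  Key:       TFEBT
Step 2: Encrypt each letter:
  R(17) + T(19) = (17+19) mod 26 = 10 = K
  O(14) + F(5) = (14+5) mod 26 = 19 = T
  U(20) + E(4) = (20+4) mod 26 = 24 = Y
  T(19) + B(1) = (19+1) mod 26 = 20 = U
  E(4) + T(19) = (4+19) mod 26 = 23 = X
Ciphertext: KTYUX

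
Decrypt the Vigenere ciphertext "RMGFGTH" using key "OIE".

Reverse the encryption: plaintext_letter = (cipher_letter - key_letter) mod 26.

Step 1: Extend key: OIEOIEO
Step 2: Decrypt each letter (c - k) mod 26:
  R(17) - O(14) = (17-14) mod 26 = 3 = D
  M(12) - I(8) = (12-8) mod 26 = 4 = E
  G(6) - E(4) = (6-4) mod 26 = 2 = C
  F(5) - O(14) = (5-14) mod 26 = 17 = R
  G(6) - I(8) = (6-8) mod 26 = 24 = Y
  T(19) - E(4) = (19-4) mod 26 = 15 = P
  H(7) - O(14) = (7-14) mod 26 = 19 = T
Plaintext: DECRYPT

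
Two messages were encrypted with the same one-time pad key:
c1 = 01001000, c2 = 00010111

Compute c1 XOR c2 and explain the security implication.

Step 1: c1 XOR c2 = (m1 XOR k) XOR (m2 XOR k).
Step 2: By XOR associativity/commutativity: = m1 XOR m2 XOR k XOR k = m1 XOR m2.
Step 3: 01001000 XOR 00010111 = 01011111 = 95.
Step 4: The key cancels out! An attacker learns m1 XOR m2 = 95, revealing the relationship between plaintexts.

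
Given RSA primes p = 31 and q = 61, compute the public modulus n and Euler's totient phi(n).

Step 1: n = p * q = 31 * 61 = 1891.
Step 2: phi(n) = (p-1)(q-1) = 30 * 60 = 1800.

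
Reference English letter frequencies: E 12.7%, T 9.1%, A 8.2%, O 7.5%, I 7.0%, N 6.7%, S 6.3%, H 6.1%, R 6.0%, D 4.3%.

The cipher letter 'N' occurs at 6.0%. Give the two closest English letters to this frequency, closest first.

Step 1: Observed frequency of 'N' is 6.0%.
Step 2: Compute distances to each reference frequency and sort:
  R (6.0%): difference = 0.0% <-- BEST
  H (6.1%): difference = 0.1% <-- RUNNER-UP
  S (6.3%): difference = 0.3%
  N (6.7%): difference = 0.7%
  I (7.0%): difference = 1.0%
Step 3: Most likely is 'R' (6.0%, diff 0.0%); second most likely is 'H' (6.1%, diff 0.1%).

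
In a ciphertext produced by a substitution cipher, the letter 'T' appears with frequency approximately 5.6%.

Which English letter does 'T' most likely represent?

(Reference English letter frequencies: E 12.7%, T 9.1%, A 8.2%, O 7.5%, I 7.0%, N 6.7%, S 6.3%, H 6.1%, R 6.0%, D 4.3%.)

Step 1: The observed frequency is 5.6%.
Step 2: Compare with English frequencies:
  E: 12.7% (difference: 7.1%)
  T: 9.1% (difference: 3.5%)
  A: 8.2% (difference: 2.6%)
  O: 7.5% (difference: 1.9%)
  I: 7.0% (difference: 1.4%)
  N: 6.7% (difference: 1.1%)
  S: 6.3% (difference: 0.7%)
  H: 6.1% (difference: 0.5%)
  R: 6.0% (difference: 0.4%) <-- closest
  D: 4.3% (difference: 1.3%)
Step 3: 'T' most likely represents 'R' (frequency 6.0%).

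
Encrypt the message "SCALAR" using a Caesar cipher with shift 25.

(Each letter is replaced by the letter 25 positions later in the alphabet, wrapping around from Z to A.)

Step 1: For each letter, shift forward by 25 positions (mod 26).
  S (position 18) -> position (18+25) mod 26 = 17 -> R
  C (position 2) -> position (2+25) mod 26 = 1 -> B
  A (position 0) -> position (0+25) mod 26 = 25 -> Z
  L (position 11) -> position (11+25) mod 26 = 10 -> K
  A (position 0) -> position (0+25) mod 26 = 25 -> Z
  R (position 17) -> position (17+25) mod 26 = 16 -> Q
Result: RBZKZQ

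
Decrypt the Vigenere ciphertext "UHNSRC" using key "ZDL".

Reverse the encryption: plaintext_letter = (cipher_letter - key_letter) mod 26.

Step 1: Extend key: ZDLZDL
Step 2: Decrypt each letter (c - k) mod 26:
  U(20) - Z(25) = (20-25) mod 26 = 21 = V
  H(7) - D(3) = (7-3) mod 26 = 4 = E
  N(13) - L(11) = (13-11) mod 26 = 2 = C
  S(18) - Z(25) = (18-25) mod 26 = 19 = T
  R(17) - D(3) = (17-3) mod 26 = 14 = O
  C(2) - L(11) = (2-11) mod 26 = 17 = R
Plaintext: VECTOR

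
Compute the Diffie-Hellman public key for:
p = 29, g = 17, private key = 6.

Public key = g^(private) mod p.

Step 1: A = g^a mod p = 17^6 mod 29.
  17^1 mod 29 = 17
  17^2 mod 29 = (17 * 17) mod 29 = 28
  17^3 mod 29 = (28 * 17) mod 29 = 12
  17^4 mod 29 = (12 * 17) mod 29 = 1
  17^5 mod 29 = (1 * 17) mod 29 = 17
  17^6 mod 29 = (17 * 17) mod 29 = 28
Result: A = 28.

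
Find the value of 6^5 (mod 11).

Step 1: Compute 6^5 mod 11 step by step, reducing modulo 11 at each step.
  6^1 mod 11 = 6
  6^2 mod 11 = (6 * 6) mod 11 = 3
  6^3 mod 11 = (3 * 6) mod 11 = 7
  6^4 mod 11 = (7 * 6) mod 11 = 9
  6^5 mod 11 = (9 * 6) mod 11 = 10
Step 2: Result = 10.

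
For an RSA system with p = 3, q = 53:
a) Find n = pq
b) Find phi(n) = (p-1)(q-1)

Step 1: n = p * q = 3 * 53 = 159.
Step 2: phi(n) = (p-1)(q-1) = 2 * 52 = 104.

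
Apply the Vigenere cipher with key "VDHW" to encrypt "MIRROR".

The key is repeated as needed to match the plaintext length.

Step 1: Repeat key to match plaintext length:
  Plaintext: MIRROR
  Key:       VDHWVD
Step 2: Encrypt each letter:
  M(12) + V(21) = (12+21) mod 26 = 7 = H
  I(8) + D(3) = (8+3) mod 26 = 11 = L
  R(17) + H(7) = (17+7) mod 26 = 24 = Y
  R(17) + W(22) = (17+22) mod 26 = 13 = N
  O(14) + V(21) = (14+21) mod 26 = 9 = J
  R(17) + D(3) = (17+3) mod 26 = 20 = U
Ciphertext: HLYNJU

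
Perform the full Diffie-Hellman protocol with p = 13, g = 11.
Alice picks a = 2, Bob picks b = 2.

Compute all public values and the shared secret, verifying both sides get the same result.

Step 1: A = g^a mod p = 11^2 mod 13 = 4.
Step 2: B = g^b mod p = 11^2 mod 13 = 4.
Step 3: Alice computes s = B^a mod p = 4^2 mod 13 = 3.
Step 4: Bob computes s = A^b mod p = 4^2 mod 13 = 3.
Both sides agree: shared secret = 3.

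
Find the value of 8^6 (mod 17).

Step 1: Compute 8^6 mod 17 step by step, reducing modulo 17 at each step.
  8^1 mod 17 = 8
  8^2 mod 17 = (8 * 8) mod 17 = 13
  8^3 mod 17 = (13 * 8) mod 17 = 2
  8^4 mod 17 = (2 * 8) mod 17 = 16
  8^5 mod 17 = (16 * 8) mod 17 = 9
  8^6 mod 17 = (9 * 8) mod 17 = 4
Step 2: Result = 4.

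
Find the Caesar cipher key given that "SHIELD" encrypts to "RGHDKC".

Step 1: Compare first letters: S (position 18) -> R (position 17).
Step 2: Shift = (17 - 18) mod 26 = 25.
The shift value is 25.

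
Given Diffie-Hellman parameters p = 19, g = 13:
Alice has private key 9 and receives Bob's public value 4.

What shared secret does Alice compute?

Step 1: s = B^a mod p = 4^9 mod 19.
  4^1 mod 19 = 4
  4^2 mod 19 = (4 * 4) mod 19 = 16
  4^3 mod 19 = (16 * 4) mod 19 = 7
  4^4 mod 19 = (7 * 4) mod 19 = 9
  4^5 mod 19 = (9 * 4) mod 19 = 17
  4^6 mod 19 = (17 * 4) mod 19 = 11
  4^7 mod 19 = (11 * 4) mod 19 = 6
  4^8 mod 19 = (6 * 4) mod 19 = 5
  4^9 mod 19 = (5 * 4) mod 19 = 1
Result: shared secret = 1.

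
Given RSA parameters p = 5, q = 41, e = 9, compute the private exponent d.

Step 1: n = 5 * 41 = 205.
Step 2: phi(n) = 4 * 40 = 160.
Step 3: Find d such that 9 * d = 1 (mod 160).
Step 4: d = 9^(-1) mod 160 = 89.
Verification: 9 * 89 = 801 = 5 * 160 + 1.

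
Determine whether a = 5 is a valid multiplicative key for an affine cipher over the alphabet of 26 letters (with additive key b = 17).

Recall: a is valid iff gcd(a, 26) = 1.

Step 1: Compute gcd(5, 26).
Step 2: gcd(5, 26) = 1.
Since gcd = 1, 5 is coprime with 26, so it is a valid key.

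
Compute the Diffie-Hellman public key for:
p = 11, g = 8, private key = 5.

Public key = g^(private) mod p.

Step 1: A = g^a mod p = 8^5 mod 11.
  8^1 mod 11 = 8
  8^2 mod 11 = (8 * 8) mod 11 = 9
  8^3 mod 11 = (9 * 8) mod 11 = 6
  8^4 mod 11 = (6 * 8) mod 11 = 4
  8^5 mod 11 = (4 * 8) mod 11 = 10
Result: A = 10.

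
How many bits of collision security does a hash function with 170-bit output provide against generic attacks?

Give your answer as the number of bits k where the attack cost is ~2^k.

Step 1: The hash has a 170-bit output.
Step 2: Collision resistance means it should be infeasible to find any x != y with h(x) = h(y).
By the birthday bound, a generic collision search succeeds after about sqrt(2^170) = 2^(170/2) = 2^85 evaluations.
Step 3: Security level = 85 bits.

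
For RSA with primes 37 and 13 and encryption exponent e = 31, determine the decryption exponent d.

Step 1: n = 37 * 13 = 481.
Step 2: phi(n) = 36 * 12 = 432.
Step 3: Find d such that 31 * d = 1 (mod 432).
Step 4: d = 31^(-1) mod 432 = 223.
Verification: 31 * 223 = 6913 = 16 * 432 + 1.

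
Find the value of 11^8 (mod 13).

Step 1: Compute 11^8 mod 13 step by step, reducing modulo 13 at each step.
  11^1 mod 13 = 11
  11^2 mod 13 = (11 * 11) mod 13 = 4
  11^3 mod 13 = (4 * 11) mod 13 = 5
  11^4 mod 13 = (5 * 11) mod 13 = 3
  11^5 mod 13 = (3 * 11) mod 13 = 7
  11^6 mod 13 = (7 * 11) mod 13 = 12
  11^7 mod 13 = (12 * 11) mod 13 = 2
  11^8 mod 13 = (2 * 11) mod 13 = 9
Step 2: Result = 9.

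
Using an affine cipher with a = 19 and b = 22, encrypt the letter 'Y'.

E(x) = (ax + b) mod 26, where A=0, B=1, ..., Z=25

Step 1: Convert 'Y' to number: x = 24.
Step 2: E(24) = (19 * 24 + 22) mod 26 = 478 mod 26 = 10.
Step 3: Convert 10 back to letter: K.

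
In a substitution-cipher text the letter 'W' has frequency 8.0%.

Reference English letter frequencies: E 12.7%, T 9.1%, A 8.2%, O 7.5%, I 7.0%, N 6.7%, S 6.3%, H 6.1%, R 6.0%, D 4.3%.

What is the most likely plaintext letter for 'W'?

Step 1: The observed frequency is 8.0%.
Step 2: Compare with English frequencies:
  E: 12.7% (difference: 4.7%)
  T: 9.1% (difference: 1.1%)
  A: 8.2% (difference: 0.2%) <-- closest
  O: 7.5% (difference: 0.5%)
  I: 7.0% (difference: 1.0%)
  N: 6.7% (difference: 1.3%)
  S: 6.3% (difference: 1.7%)
  H: 6.1% (difference: 1.9%)
  R: 6.0% (difference: 2.0%)
  D: 4.3% (difference: 3.7%)
Step 3: 'W' most likely represents 'A' (frequency 8.2%).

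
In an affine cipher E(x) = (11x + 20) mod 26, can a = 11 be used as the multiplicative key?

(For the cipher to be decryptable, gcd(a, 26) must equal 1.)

Step 1: Compute gcd(11, 26).
Step 2: gcd(11, 26) = 1.
Since gcd = 1, 11 is coprime with 26, so it is a valid key.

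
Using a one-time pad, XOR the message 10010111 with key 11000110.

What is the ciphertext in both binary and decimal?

Step 1: Write out the XOR operation bit by bit:
  Message: 10010111
  Key:     11000110
  XOR:     01010001
Step 2: Convert to decimal: 01010001 = 81.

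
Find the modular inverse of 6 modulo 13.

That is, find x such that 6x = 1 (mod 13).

Step 1: We need x such that 6 * x = 1 (mod 13).
Step 2: Using the extended Euclidean algorithm or trial:
  6 * 11 = 66 = 5 * 13 + 1.
Step 3: Since 66 mod 13 = 1, the inverse is x = 11.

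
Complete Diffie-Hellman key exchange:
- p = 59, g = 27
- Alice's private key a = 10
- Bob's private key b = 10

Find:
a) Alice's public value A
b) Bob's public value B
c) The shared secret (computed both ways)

Step 1: A = g^a mod p = 27^10 mod 59 = 3.
Step 2: B = g^b mod p = 27^10 mod 59 = 3.
Step 3: Alice computes s = B^a mod p = 3^10 mod 59 = 49.
Step 4: Bob computes s = A^b mod p = 3^10 mod 59 = 49.
Both sides agree: shared secret = 49.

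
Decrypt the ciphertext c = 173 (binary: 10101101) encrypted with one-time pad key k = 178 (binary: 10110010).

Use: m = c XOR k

Step 1: XOR ciphertext with key:
  Ciphertext: 10101101
  Key:        10110010
  XOR:        00011111
Step 2: Plaintext = 00011111 = 31 in decimal.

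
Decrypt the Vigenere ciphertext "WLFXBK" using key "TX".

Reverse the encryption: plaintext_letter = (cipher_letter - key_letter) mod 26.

Step 1: Extend key: TXTXTX
Step 2: Decrypt each letter (c - k) mod 26:
  W(22) - T(19) = (22-19) mod 26 = 3 = D
  L(11) - X(23) = (11-23) mod 26 = 14 = O
  F(5) - T(19) = (5-19) mod 26 = 12 = M
  X(23) - X(23) = (23-23) mod 26 = 0 = A
  B(1) - T(19) = (1-19) mod 26 = 8 = I
  K(10) - X(23) = (10-23) mod 26 = 13 = N
Plaintext: DOMAIN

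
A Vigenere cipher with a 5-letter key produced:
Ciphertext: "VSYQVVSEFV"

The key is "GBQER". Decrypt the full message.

Step 1: Key 'GBQER' has length 5. Extended key: GBQERGBQER
Step 2: Decrypt each position:
  V(21) - G(6) = 15 = P
  S(18) - B(1) = 17 = R
  Y(24) - Q(16) = 8 = I
  Q(16) - E(4) = 12 = M
  V(21) - R(17) = 4 = E
  V(21) - G(6) = 15 = P
  S(18) - B(1) = 17 = R
  E(4) - Q(16) = 14 = O
  F(5) - E(4) = 1 = B
  V(21) - R(17) = 4 = E
Plaintext: PRIMEPROBE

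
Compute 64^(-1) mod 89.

Step 1: We need x such that 64 * x = 1 (mod 89).
Step 2: Using the extended Euclidean algorithm or trial:
  64 * 32 = 2048 = 23 * 89 + 1.
Step 3: Since 2048 mod 89 = 1, the inverse is x = 32.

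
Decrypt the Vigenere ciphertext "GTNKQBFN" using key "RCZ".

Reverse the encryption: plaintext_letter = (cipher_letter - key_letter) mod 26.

Step 1: Extend key: RCZRCZRC
Step 2: Decrypt each letter (c - k) mod 26:
  G(6) - R(17) = (6-17) mod 26 = 15 = P
  T(19) - C(2) = (19-2) mod 26 = 17 = R
  N(13) - Z(25) = (13-25) mod 26 = 14 = O
  K(10) - R(17) = (10-17) mod 26 = 19 = T
  Q(16) - C(2) = (16-2) mod 26 = 14 = O
  B(1) - Z(25) = (1-25) mod 26 = 2 = C
  F(5) - R(17) = (5-17) mod 26 = 14 = O
  N(13) - C(2) = (13-2) mod 26 = 11 = L
Plaintext: PROTOCOL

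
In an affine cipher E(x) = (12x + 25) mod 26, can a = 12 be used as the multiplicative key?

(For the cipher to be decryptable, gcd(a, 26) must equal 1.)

Step 1: Compute gcd(12, 26).
Step 2: gcd(12, 26) = 2.
Since gcd = 2 != 1, 12 shares a common factor with 26, so it cannot be used.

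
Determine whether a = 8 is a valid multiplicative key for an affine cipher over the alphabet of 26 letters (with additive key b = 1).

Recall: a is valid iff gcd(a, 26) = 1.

Step 1: Compute gcd(8, 26).
Step 2: gcd(8, 26) = 2.
Since gcd = 2 != 1, 8 shares a common factor with 26, so it cannot be used.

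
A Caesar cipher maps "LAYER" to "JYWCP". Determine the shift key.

Step 1: Compare first letters: L (position 11) -> J (position 9).
Step 2: Shift = (9 - 11) mod 26 = 24.
The shift value is 24.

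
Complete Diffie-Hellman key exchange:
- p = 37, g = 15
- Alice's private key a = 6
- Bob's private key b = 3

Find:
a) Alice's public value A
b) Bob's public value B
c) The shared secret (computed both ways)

Step 1: A = g^a mod p = 15^6 mod 37 = 27.
Step 2: B = g^b mod p = 15^3 mod 37 = 8.
Step 3: Alice computes s = B^a mod p = 8^6 mod 37 = 36.
Step 4: Bob computes s = A^b mod p = 27^3 mod 37 = 36.
Both sides agree: shared secret = 36.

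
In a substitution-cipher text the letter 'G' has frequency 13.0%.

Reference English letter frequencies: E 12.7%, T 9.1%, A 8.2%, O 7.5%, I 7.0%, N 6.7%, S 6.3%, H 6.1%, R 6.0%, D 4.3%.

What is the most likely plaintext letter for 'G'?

Step 1: The observed frequency is 13.0%.
Step 2: Compare with English frequencies:
  E: 12.7% (difference: 0.3%) <-- closest
  T: 9.1% (difference: 3.9%)
  A: 8.2% (difference: 4.8%)
  O: 7.5% (difference: 5.5%)
  I: 7.0% (difference: 6.0%)
  N: 6.7% (difference: 6.3%)
  S: 6.3% (difference: 6.7%)
  H: 6.1% (difference: 6.9%)
  R: 6.0% (difference: 7.0%)
  D: 4.3% (difference: 8.7%)
Step 3: 'G' most likely represents 'E' (frequency 12.7%).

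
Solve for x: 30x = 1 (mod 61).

Step 1: We need x such that 30 * x = 1 (mod 61).
Step 2: Using the extended Euclidean algorithm or trial:
  30 * 59 = 1770 = 29 * 61 + 1.
Step 3: Since 1770 mod 61 = 1, the inverse is x = 59.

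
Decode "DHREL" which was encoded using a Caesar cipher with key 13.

Step 1: Reverse the shift by subtracting 13 from each letter position.
  D (position 3) -> position (3-13) mod 26 = 16 -> Q
  H (position 7) -> position (7-13) mod 26 = 20 -> U
  R (position 17) -> position (17-13) mod 26 = 4 -> E
  E (position 4) -> position (4-13) mod 26 = 17 -> R
  L (position 11) -> position (11-13) mod 26 = 24 -> Y
Decrypted message: QUERY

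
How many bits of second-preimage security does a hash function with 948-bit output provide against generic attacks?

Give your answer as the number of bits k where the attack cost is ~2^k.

Step 1: The hash has a 948-bit output.
Step 2: Second-preimage resistance means: given a specific input x, it should be infeasible to find a different y with h(y) = h(x).
With a 948-bit output, a generic search for a second preimage costs about 2^948 evaluations (each trial matches the fixed target with probability 2^-948).
Step 3: Security level = 948 bits.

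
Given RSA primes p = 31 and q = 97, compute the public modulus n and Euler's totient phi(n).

Step 1: n = p * q = 31 * 97 = 3007.
Step 2: phi(n) = (p-1)(q-1) = 30 * 96 = 2880.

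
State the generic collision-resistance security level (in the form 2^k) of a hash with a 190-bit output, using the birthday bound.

Step 1: The birthday paradox gives collision probability ~50% after sqrt(2^n) = 2^(n/2) hashes.
Step 2: For 190-bit output: 2^(190/2) = 2^95.
Step 3: Approximately 2^95 hash computations needed.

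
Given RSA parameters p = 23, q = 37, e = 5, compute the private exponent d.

Step 1: n = 23 * 37 = 851.
Step 2: phi(n) = 22 * 36 = 792.
Step 3: Find d such that 5 * d = 1 (mod 792).
Step 4: d = 5^(-1) mod 792 = 317.
Verification: 5 * 317 = 1585 = 2 * 792 + 1.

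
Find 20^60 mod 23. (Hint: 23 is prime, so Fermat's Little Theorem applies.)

Step 1: Since 23 is prime, by Fermat's Little Theorem: 20^22 = 1 (mod 23).
Step 2: Reduce exponent: 60 mod 22 = 16.
Step 3: So 20^60 = 20^16 (mod 23).
Step 4: 20^16 mod 23 = 13.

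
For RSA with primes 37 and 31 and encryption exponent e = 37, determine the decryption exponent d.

Step 1: n = 37 * 31 = 1147.
Step 2: phi(n) = 36 * 30 = 1080.
Step 3: Find d such that 37 * d = 1 (mod 1080).
Step 4: d = 37^(-1) mod 1080 = 613.
Verification: 37 * 613 = 22681 = 21 * 1080 + 1.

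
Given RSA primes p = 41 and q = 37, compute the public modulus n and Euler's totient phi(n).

Step 1: n = p * q = 41 * 37 = 1517.
Step 2: phi(n) = (p-1)(q-1) = 40 * 36 = 1440.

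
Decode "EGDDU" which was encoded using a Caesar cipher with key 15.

Step 1: Reverse the shift by subtracting 15 from each letter position.
  E (position 4) -> position (4-15) mod 26 = 15 -> P
  G (position 6) -> position (6-15) mod 26 = 17 -> R
  D (position 3) -> position (3-15) mod 26 = 14 -> O
  D (position 3) -> position (3-15) mod 26 = 14 -> O
  U (position 20) -> position (20-15) mod 26 = 5 -> F
Decrypted message: PROOF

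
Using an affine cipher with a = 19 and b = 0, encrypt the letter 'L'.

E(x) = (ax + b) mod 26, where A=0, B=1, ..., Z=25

Step 1: Convert 'L' to number: x = 11.
Step 2: E(11) = (19 * 11 + 0) mod 26 = 209 mod 26 = 1.
Step 3: Convert 1 back to letter: B.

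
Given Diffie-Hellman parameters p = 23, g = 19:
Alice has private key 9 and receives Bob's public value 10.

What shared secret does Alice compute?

Step 1: s = B^a mod p = 10^9 mod 23.
  10^1 mod 23 = 10
  10^2 mod 23 = (10 * 10) mod 23 = 8
  10^3 mod 23 = (8 * 10) mod 23 = 11
  10^4 mod 23 = (11 * 10) mod 23 = 18
  10^5 mod 23 = (18 * 10) mod 23 = 19
  10^6 mod 23 = (19 * 10) mod 23 = 6
  10^7 mod 23 = (6 * 10) mod 23 = 14
  10^8 mod 23 = (14 * 10) mod 23 = 2
  10^9 mod 23 = (2 * 10) mod 23 = 20
Result: shared secret = 20.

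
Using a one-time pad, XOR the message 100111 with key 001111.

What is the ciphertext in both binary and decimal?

Step 1: Write out the XOR operation bit by bit:
  Message: 100111
  Key:     001111
  XOR:     101000
Step 2: Convert to decimal: 101000 = 40.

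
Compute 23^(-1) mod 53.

Step 1: We need x such that 23 * x = 1 (mod 53).
Step 2: Using the extended Euclidean algorithm or trial:
  23 * 30 = 690 = 13 * 53 + 1.
Step 3: Since 690 mod 53 = 1, the inverse is x = 30.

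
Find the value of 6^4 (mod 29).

Step 1: Compute 6^4 mod 29 step by step, reducing modulo 29 at each step.
  6^1 mod 29 = 6
  6^2 mod 29 = (6 * 6) mod 29 = 7
  6^3 mod 29 = (7 * 6) mod 29 = 13
  6^4 mod 29 = (13 * 6) mod 29 = 20
Step 2: Result = 20.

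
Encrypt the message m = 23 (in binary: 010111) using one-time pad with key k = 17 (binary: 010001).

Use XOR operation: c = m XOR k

Step 1: Write out the XOR operation bit by bit:
  Message: 010111
  Key:     010001
  XOR:     000110
Step 2: Convert to decimal: 000110 = 6.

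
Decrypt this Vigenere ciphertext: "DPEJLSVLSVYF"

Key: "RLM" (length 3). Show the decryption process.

Step 1: Key 'RLM' has length 3. Extended key: RLMRLMRLMRLM
Step 2: Decrypt each position:
  D(3) - R(17) = 12 = M
  P(15) - L(11) = 4 = E
  E(4) - M(12) = 18 = S
  J(9) - R(17) = 18 = S
  L(11) - L(11) = 0 = A
  S(18) - M(12) = 6 = G
  V(21) - R(17) = 4 = E
  L(11) - L(11) = 0 = A
  S(18) - M(12) = 6 = G
  V(21) - R(17) = 4 = E
  Y(24) - L(11) = 13 = N
  F(5) - M(12) = 19 = T
Plaintext: MESSAGEAGENT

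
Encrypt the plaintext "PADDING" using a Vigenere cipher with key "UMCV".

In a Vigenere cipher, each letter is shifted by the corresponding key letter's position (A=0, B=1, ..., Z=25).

Step 1: Repeat key to match plaintext length:
  Plaintext: PADDING
  Key:       UMCVUMC
Step 2: Encrypt each letter:
  P(15) + U(20) = (15+20) mod 26 = 9 = J
  A(0) + M(12) = (0+12) mod 26 = 12 = M
  D(3) + C(2) = (3+2) mod 26 = 5 = F
  D(3) + V(21) = (3+21) mod 26 = 24 = Y
  I(8) + U(20) = (8+20) mod 26 = 2 = C
  N(13) + M(12) = (13+12) mod 26 = 25 = Z
  G(6) + C(2) = (6+2) mod 26 = 8 = I
Ciphertext: JMFYCZI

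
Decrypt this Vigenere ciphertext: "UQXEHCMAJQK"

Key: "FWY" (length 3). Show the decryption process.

Step 1: Key 'FWY' has length 3. Extended key: FWYFWYFWYFW
Step 2: Decrypt each position:
  U(20) - F(5) = 15 = P
  Q(16) - W(22) = 20 = U
  X(23) - Y(24) = 25 = Z
  E(4) - F(5) = 25 = Z
  H(7) - W(22) = 11 = L
  C(2) - Y(24) = 4 = E
  M(12) - F(5) = 7 = H
  A(0) - W(22) = 4 = E
  J(9) - Y(24) = 11 = L
  Q(16) - F(5) = 11 = L
  K(10) - W(22) = 14 = O
Plaintext: PUZZLEHELLO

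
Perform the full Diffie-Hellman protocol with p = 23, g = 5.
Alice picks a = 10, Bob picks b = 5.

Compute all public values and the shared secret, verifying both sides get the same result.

Step 1: A = g^a mod p = 5^10 mod 23 = 9.
Step 2: B = g^b mod p = 5^5 mod 23 = 20.
Step 3: Alice computes s = B^a mod p = 20^10 mod 23 = 8.
Step 4: Bob computes s = A^b mod p = 9^5 mod 23 = 8.
Both sides agree: shared secret = 8.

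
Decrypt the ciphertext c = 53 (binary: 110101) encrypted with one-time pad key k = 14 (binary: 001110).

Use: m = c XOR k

Step 1: XOR ciphertext with key:
  Ciphertext: 110101
  Key:        001110
  XOR:        111011
Step 2: Plaintext = 111011 = 59 in decimal.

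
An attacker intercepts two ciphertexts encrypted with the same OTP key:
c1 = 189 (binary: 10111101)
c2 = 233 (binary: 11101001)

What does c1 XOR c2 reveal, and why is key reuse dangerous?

Step 1: c1 XOR c2 = (m1 XOR k) XOR (m2 XOR k).
Step 2: By XOR associativity/commutativity: = m1 XOR m2 XOR k XOR k = m1 XOR m2.
Step 3: 10111101 XOR 11101001 = 01010100 = 84.
Step 4: The key cancels out! An attacker learns m1 XOR m2 = 84, revealing the relationship between plaintexts.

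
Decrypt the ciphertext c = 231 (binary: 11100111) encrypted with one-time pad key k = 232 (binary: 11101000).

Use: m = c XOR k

Step 1: XOR ciphertext with key:
  Ciphertext: 11100111
  Key:        11101000
  XOR:        00001111
Step 2: Plaintext = 00001111 = 15 in decimal.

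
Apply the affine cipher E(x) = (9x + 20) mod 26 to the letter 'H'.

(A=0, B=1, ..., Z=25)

Step 1: Convert 'H' to number: x = 7.
Step 2: E(7) = (9 * 7 + 20) mod 26 = 83 mod 26 = 5.
Step 3: Convert 5 back to letter: F.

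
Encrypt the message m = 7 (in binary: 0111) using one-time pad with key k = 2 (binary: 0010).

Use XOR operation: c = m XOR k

Step 1: Write out the XOR operation bit by bit:
  Message: 0111
  Key:     0010
  XOR:     0101
Step 2: Convert to decimal: 0101 = 5.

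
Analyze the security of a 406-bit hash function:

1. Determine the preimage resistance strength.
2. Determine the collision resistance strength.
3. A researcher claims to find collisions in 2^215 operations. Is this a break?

Step 1: Preimage resistance requires brute-force of 2^406 operations.
Step 2: Collision resistance (birthday bound) = 2^(406/2) = 2^203.
Step 3: The claimed attack costs 2^215 operations.
Step 4: Since 2^215 >= 2^203, the claimed attack is no faster than the generic birthday attack, so this does not break collision resistance.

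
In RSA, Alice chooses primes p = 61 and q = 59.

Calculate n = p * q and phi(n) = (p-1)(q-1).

Step 1: n = p * q = 61 * 59 = 3599.
Step 2: phi(n) = (p-1)(q-1) = 60 * 58 = 3480.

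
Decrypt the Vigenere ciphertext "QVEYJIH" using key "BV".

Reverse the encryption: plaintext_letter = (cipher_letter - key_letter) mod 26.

Step 1: Extend key: BVBVBVB
Step 2: Decrypt each letter (c - k) mod 26:
  Q(16) - B(1) = (16-1) mod 26 = 15 = P
  V(21) - V(21) = (21-21) mod 26 = 0 = A
  E(4) - B(1) = (4-1) mod 26 = 3 = D
  Y(24) - V(21) = (24-21) mod 26 = 3 = D
  J(9) - B(1) = (9-1) mod 26 = 8 = I
  I(8) - V(21) = (8-21) mod 26 = 13 = N
  H(7) - B(1) = (7-1) mod 26 = 6 = G
Plaintext: PADDING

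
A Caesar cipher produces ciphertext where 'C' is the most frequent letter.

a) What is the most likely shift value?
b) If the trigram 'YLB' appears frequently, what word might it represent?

Step 1: In English, 'E' is the most frequent letter (12.7%).
Step 2: The most frequent ciphertext letter is 'C' (position 2).
Step 3: Shift = (2 - 4) mod 26 = 24.
Step 4: Decrypt 'YLB' by shifting back 24:
  Y -> A
  L -> N
  B -> D
Step 5: 'YLB' decrypts to 'AND'.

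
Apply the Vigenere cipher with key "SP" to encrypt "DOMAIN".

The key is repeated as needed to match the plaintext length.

Step 1: Repeat key to match plaintext length:
  Plaintext: DOMAIN
  Key:       SPSPSP
Step 2: Encrypt each letter:
  D(3) + S(18) = (3+18) mod 26 = 21 = V
  O(14) + P(15) = (14+15) mod 26 = 3 = D
  M(12) + S(18) = (12+18) mod 26 = 4 = E
  A(0) + P(15) = (0+15) mod 26 = 15 = P
  I(8) + S(18) = (8+18) mod 26 = 0 = A
  N(13) + P(15) = (13+15) mod 26 = 2 = C
Ciphertext: VDEPAC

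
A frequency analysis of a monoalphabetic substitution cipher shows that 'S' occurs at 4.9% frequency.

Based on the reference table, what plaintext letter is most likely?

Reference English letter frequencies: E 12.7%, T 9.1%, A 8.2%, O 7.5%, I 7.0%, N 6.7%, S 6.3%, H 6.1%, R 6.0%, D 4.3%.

Step 1: The observed frequency is 4.9%.
Step 2: Compare with English frequencies:
  E: 12.7% (difference: 7.8%)
  T: 9.1% (difference: 4.2%)
  A: 8.2% (difference: 3.3%)
  O: 7.5% (difference: 2.6%)
  I: 7.0% (difference: 2.1%)
  N: 6.7% (difference: 1.8%)
  S: 6.3% (difference: 1.4%)
  H: 6.1% (difference: 1.2%)
  R: 6.0% (difference: 1.1%)
  D: 4.3% (difference: 0.6%) <-- closest
Step 3: 'S' most likely represents 'D' (frequency 4.3%).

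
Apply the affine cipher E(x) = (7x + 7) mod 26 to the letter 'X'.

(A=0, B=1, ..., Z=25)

Step 1: Convert 'X' to number: x = 23.
Step 2: E(23) = (7 * 23 + 7) mod 26 = 168 mod 26 = 12.
Step 3: Convert 12 back to letter: M.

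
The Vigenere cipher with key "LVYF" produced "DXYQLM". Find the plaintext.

Step 1: Extend key: LVYFLV
Step 2: Decrypt each letter (c - k) mod 26:
  D(3) - L(11) = (3-11) mod 26 = 18 = S
  X(23) - V(21) = (23-21) mod 26 = 2 = C
  Y(24) - Y(24) = (24-24) mod 26 = 0 = A
  Q(16) - F(5) = (16-5) mod 26 = 11 = L
  L(11) - L(11) = (11-11) mod 26 = 0 = A
  M(12) - V(21) = (12-21) mod 26 = 17 = R
Plaintext: SCALAR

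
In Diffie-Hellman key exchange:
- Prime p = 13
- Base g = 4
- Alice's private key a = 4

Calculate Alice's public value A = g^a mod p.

Step 1: A = g^a mod p = 4^4 mod 13.
  4^1 mod 13 = 4
  4^2 mod 13 = (4 * 4) mod 13 = 3
  4^3 mod 13 = (3 * 4) mod 13 = 12
  4^4 mod 13 = (12 * 4) mod 13 = 9
Result: A = 9.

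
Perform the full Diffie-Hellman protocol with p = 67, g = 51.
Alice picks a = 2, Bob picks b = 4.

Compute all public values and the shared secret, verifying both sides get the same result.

Step 1: A = g^a mod p = 51^2 mod 67 = 55.
Step 2: B = g^b mod p = 51^4 mod 67 = 10.
Step 3: Alice computes s = B^a mod p = 10^2 mod 67 = 33.
Step 4: Bob computes s = A^b mod p = 55^4 mod 67 = 33.
Both sides agree: shared secret = 33.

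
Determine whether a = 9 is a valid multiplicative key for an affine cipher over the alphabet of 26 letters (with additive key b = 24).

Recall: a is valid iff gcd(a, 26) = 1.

Step 1: Compute gcd(9, 26).
Step 2: gcd(9, 26) = 1.
Since gcd = 1, 9 is coprime with 26, so it is a valid key.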